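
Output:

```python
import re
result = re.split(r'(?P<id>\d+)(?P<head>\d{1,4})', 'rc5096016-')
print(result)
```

['rc', '509601', '6', '-']

The pattern matches one or more of a digit (captured as 'id'); then 1 to 4 of a digit (captured as 'head').
Matches to split on: at [2:9] → '5096016'.
With a capturing group present, the delimiter's captured portion is kept in the result list.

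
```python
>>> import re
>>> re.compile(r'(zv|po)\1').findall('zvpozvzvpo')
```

['zv']

`\1` has to match the exact text group 1 already captured.
One capturing group, so `findall` returns just the captured substring from the one match — 1 in all.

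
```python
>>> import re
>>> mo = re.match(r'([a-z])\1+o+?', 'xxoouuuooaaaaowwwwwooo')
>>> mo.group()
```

'xxo'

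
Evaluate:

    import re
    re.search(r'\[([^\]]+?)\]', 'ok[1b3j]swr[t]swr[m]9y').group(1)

'1b3j'

`re.search` tries every starting position until one works.
The match spans [2:8] → '[1b3j]'.
Captured: group 1 = '1b3j'.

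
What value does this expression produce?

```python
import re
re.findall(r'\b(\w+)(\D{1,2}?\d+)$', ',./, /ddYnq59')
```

This matches a word boundary (`\b`, zero-width); then one or more of a word character (captured); then 1 to 2 of a non-digit (lazy), then one or more of a digit (captured); then anchored at the end.
Scanning left to right: at [6:13] match 'ddYnq59', groups = ('ddYn', 'q59').
`findall` packs the 2 group values into a tuple for every match.

[('ddYn', 'q59')]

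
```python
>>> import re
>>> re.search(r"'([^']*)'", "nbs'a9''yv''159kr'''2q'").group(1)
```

The match spans [3:7] → "'a9'".
Captured: group 1 = 'a9'.

'a9'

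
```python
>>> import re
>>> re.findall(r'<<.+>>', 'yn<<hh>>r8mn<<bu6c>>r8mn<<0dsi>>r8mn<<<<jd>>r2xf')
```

['<<hh>>r8mn<<bu6c>>r8mn<<0dsi>>r8mn<<<<jd>>']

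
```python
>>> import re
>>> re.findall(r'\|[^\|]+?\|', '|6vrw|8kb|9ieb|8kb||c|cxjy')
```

Since nothing is captured, `findall` lists the 3 matched substrings directly.

['|6vrw|', '|9ieb|', '|c|']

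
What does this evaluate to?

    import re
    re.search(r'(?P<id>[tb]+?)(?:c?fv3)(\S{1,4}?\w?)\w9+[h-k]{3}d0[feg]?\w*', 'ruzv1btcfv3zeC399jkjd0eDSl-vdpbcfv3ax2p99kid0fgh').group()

'btcfv3zeC399jkjd0eDSl'

The match spans [5:26] → 'btcfv3zeC399jkjd0eDSl'.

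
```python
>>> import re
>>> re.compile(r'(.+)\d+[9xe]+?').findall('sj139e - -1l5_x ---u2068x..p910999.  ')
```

['sj139e - -1l5_x ---u2068x..p9109']

Pattern: one or more of any character (captured); then one or more of a digit, then one or more of one of [9xe] (lazy).
Scanning left to right: at [0:34] match 'sj139e - -1l5_x ---u2068x..p910999', group 1 = 'sj139e - -1l5_x ---u2068x..p9109'.
One capturing group, so `findall` returns just the captured substring from the one match — 1 in all.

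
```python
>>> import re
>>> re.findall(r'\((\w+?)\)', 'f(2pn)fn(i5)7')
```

['2pn', 'i5']

One capturing group, so `findall` returns just the captured substring from each match — 2 in all.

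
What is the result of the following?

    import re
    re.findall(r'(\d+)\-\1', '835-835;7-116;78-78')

['835', '78']

`\1` is not a pattern — it's the concrete string captured by group 1, re-applied verbatim.
Because there's exactly one group, `findall` drops the full match and keeps group 1 from each hit.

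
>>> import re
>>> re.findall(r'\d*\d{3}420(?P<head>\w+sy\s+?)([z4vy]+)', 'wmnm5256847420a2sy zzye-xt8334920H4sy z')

The pattern matches zero or more of a digit, then exactly 3 of a digit, then the literal '420'; then one or more of a word character, then the literal 'sy', then one or more of whitespace (lazy) (captured as 'head'); then one or more of one of [z4vy] (captured).
`findall` packs the 2 group values into a tuple for every match.

[('a2sy ', 'zzy')]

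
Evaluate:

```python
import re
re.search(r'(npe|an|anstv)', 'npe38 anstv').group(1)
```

'npe'

The match spans [0:3] → 'npe'.
Captured: group 1 = 'npe'.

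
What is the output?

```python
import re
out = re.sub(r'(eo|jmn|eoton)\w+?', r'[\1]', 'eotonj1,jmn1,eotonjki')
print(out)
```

[eo]onj1,[jmn],[eo]onjki

`|` is ordered: at each position the engine commits to the first alternative that works.
Matches: at [0:3] → 'eot'; at [8:12] → 'jmn1'; at [13:16] → 'eot'.
The replacement refers to a captured group, so each match is rewritten using its own captured text.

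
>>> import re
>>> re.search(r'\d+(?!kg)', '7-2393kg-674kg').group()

'7'

Because the assertion is negative and zero-width, positions next to the forbidden text are skipped.
`re.search` scans for the first position where the pattern succeeds.
The match spans [0:1] → '7'.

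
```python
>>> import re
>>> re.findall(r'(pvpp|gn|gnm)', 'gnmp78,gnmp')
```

Alternation isn't longest-match — the leftmost alternative that fits at this position is chosen.
Because there's exactly one group, `findall` drops the full match and keeps group 1 from each hit.

['gn', 'gn']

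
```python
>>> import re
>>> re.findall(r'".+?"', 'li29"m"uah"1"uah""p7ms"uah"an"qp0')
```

['"m"', '"1"', '""p7ms"', '"an"']

The `?` after the quantifier makes it lazy — it takes as little as possible before letting the rest of the pattern try.
`findall` yields the raw match text (4 of them) because the pattern has no groups.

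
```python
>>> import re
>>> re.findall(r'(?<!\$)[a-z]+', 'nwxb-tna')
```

`(?!…)`/`(?<!…)` only lets a position through if the neighbouring text does NOT match; no characters are consumed.
Walking the string: at [0:4] → 'nwxb'; at [5:8] → 'tna'.
`findall` yields the raw match text (2 of them) because the pattern has no groups.

['nwxb', 'tna']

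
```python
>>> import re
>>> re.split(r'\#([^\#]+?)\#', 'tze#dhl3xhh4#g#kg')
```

['tze', 'dhl3xhh4', 'g#kg']

`re.split` interleaves the captured-group text with the surrounding fragments.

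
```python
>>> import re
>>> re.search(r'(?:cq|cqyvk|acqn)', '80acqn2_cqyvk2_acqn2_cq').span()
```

(2, 6)

The match spans [2:6] → 'acqn'.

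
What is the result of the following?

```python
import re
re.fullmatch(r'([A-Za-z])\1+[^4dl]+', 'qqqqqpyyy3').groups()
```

('q',)

A backreference is literal: `\1` must see the identical characters the first group matched.
`fullmatch` succeeds only if the pattern covers the string from start to end.
The match spans [0:10] → 'qqqqqpyyy3'.
Captured: group 1 = 'q'.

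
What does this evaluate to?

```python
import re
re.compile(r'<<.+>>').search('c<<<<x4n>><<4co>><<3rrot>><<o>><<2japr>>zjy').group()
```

'<<<<x4n>><<4co>><<3rrot>><<o>><<2japr>>'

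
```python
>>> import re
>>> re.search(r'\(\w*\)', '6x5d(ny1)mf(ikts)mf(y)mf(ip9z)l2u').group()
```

'(ny1)'

Unlike `match`, `search` isn't anchored — it looks for the pattern anywhere in the string.
The match spans [4:9] → '(ny1)'.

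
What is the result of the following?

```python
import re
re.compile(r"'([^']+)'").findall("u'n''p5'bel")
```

`findall` collects group 1 from each match (2 total).

['n', 'p5']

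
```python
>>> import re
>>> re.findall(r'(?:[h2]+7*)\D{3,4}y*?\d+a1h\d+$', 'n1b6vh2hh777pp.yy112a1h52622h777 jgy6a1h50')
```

['22h777 jgy6a1h50']

`findall` yields the raw match text (1 of them) because the pattern has no groups.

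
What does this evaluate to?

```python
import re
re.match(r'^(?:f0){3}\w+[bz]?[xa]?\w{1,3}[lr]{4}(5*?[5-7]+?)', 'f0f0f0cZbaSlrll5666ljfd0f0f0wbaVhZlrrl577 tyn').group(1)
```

The match spans [0:39] → 'f0f0f0cZbaSlrll5666ljfd0f0f0wbaVhZlrrl5'.
Captured: group 1 = '5'.

'5'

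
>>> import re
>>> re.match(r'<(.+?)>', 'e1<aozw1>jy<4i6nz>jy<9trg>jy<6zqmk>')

With `match`, the pattern is implicitly anchored at the beginning.
Here position 0 doesn't satisfy it, so the call returns None.

None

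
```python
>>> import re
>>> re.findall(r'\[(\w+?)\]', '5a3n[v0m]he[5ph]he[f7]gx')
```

`findall` collects group 1 from each match (3 total).

['v0m', '5ph', 'f7']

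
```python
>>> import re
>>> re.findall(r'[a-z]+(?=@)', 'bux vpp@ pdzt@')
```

['vpp', 'pdzt']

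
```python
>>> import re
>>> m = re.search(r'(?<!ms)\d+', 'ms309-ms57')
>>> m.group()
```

'09'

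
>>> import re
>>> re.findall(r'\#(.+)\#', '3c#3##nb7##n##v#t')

['3##nb7##n##v']

Scanning left to right: at [2:16] match '#3##nb7##n##v#', group 1 = '3##nb7##n##v'.
With a single group, `findall` returns only what that group captured — 1 item.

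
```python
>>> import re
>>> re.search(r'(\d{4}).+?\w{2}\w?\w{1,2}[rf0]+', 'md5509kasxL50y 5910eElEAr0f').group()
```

The pattern matches exactly 4 of a digit (captured); then one or more of any character (lazy), then exactly 2 of a word character; then optionally a word character, then 1 to 2 of a word character; then one or more of one of [rf0].
The match spans [2:13] → '5509kasxL50'.

'5509kasxL50'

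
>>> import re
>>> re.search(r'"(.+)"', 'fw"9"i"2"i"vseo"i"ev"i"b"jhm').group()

'"9"i"2"i"vseo"i"ev"i"b"'

Unlike `match`, `search` isn't anchored — it looks for the pattern anywhere in the string.
The match spans [2:25] → '"9"i"2"i"vseo"i"ev"i"b"'.
Captured: group 1 = '9"i"2"i"vseo"i"ev"i"b'.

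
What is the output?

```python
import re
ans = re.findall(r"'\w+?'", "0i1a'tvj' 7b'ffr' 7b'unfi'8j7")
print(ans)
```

Scanning left to right: at [4:9] → "'tvj'"; at [12:17] → "'ffr'"; at [20:26] → "'unfi'".
No capturing groups, so `findall` returns the 3 full match strings.

["'tvj'", "'ffr'", "'unfi'"]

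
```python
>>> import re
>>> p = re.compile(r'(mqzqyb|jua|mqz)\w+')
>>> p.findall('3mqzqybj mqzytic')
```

['mqzqyb', 'mqz']

`|` is ordered: at each position the engine commits to the first alternative that works.
Matches: at [1:8] match 'mqzqybj', group 1 = 'mqzqyb'; at [9:16] match 'mqzytic', group 1 = 'mqz'.
`findall` collects group 1 from each match (2 total).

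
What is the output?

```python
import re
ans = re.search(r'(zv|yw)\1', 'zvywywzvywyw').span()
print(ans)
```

(2, 6)

A backreference is literal: `\1` must see the identical characters the first group matched.
`search` walks the string left to right and returns the first match it finds.
The match spans [2:6] → 'ywyw'.
Captured: group 1 = 'yw'.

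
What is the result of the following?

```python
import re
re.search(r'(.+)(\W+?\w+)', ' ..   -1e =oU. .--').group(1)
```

' ..   -1e '

The pattern matches one or more of any character (captured); then one or more of a non-word character (lazy), then one or more of a word character (captured).
Unlike `match`, `search` isn't anchored — it looks for the pattern anywhere in the string.
The match spans [0:13] → ' ..   -1e =oU'.
Captured: group 1 = ' ..   -1e ', group 2 = '=oU'.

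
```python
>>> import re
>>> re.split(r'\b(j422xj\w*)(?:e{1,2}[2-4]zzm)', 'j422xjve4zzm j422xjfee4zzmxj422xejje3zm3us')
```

['', 'j422xjv', ' ', 'j422xjfe', 'xj422xejje3zm3us']

Pattern: a word boundary (`\b`, zero-width); then the literal 'j42', then the literal '2xj', then zero or more of a word character (captured); then 1 to 2 of the literal 'e', then a character in [2-4], then the literal 'zzm' (non-capturing group).
The group in the pattern means `split` returns the separators' captures alongside the pieces.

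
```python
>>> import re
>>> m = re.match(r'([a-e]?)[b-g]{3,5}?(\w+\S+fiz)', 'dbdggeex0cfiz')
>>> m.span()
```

(0, 13)

`match` is anchored at position 0; if the pattern doesn't fit there, it returns None.
The match spans [0:13] → 'dbdggeex0cfiz'.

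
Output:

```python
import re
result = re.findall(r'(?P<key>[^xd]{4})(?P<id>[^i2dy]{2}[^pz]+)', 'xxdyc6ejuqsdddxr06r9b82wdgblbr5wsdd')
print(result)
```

[('yc6e', 'juqsdddxr06r9b82wdgblbr5wsdd')]

Pattern: exactly 4 of any character except [xd] (captured as 'key'); then exactly 2 of any character except [i2dy], then one or more of any character except [pz] (captured as 'id').
Walking the string: at [3:35] match 'yc6ejuqsdddxr06r9b82wdgblbr5wsdd', groups = ('yc6e', 'juqsdddxr06r9b82wdgblbr5wsdd').
With 2 capturing groups, `findall` returns a 2-tuple per match.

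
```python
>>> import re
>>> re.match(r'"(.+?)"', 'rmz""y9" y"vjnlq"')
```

None

`re.match` only tries the pattern at the start of the string.
Here the pattern fails at index 0, so the call returns None.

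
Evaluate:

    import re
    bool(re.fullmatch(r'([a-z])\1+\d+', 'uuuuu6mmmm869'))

`re.fullmatch` is like wrapping the pattern in `^…$` (in single-line mode).
Here the string isn't matched end-to-end, so the call returns None, and `bool(None)` is False.

False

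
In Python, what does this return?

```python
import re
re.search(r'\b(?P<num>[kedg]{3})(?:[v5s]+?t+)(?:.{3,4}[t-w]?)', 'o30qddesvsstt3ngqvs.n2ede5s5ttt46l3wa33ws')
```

None

Pattern: a word boundary (`\b`, zero-width); then exactly 3 of one of [kedg] (captured as 'num'); then one or more of one of [v5s] (lazy), then one or more of the literal 't' (non-capturing group); then 3 to 4 of any character, then optionally a character in [t-w] (non-capturing group).
Unlike `match`, `search` isn't anchored — it looks for the pattern anywhere in the string.
Here nothing in the string fits, so the call returns None.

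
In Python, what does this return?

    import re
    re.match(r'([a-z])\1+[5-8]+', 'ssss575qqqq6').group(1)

A backreference is literal: `\1` must see the identical characters the first group matched.
`re.match` only tries the pattern at the start of the string.
The match spans [0:7] → 'ssss575'.
Captured: group 1 = 's'.

's'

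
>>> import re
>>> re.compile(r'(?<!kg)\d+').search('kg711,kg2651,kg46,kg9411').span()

The negative lookaround is zero-width — it rules out positions where the adjacent text would match, without consuming anything.
The match spans [3:5] → '11'.

(3, 5)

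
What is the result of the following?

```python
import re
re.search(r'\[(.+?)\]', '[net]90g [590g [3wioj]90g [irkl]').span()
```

(0, 5)

A non-greedy quantifier consumes as few characters as it can — just enough that the remainder of the pattern still matches from where it stops; whatever follows it matches normally.
The match spans [0:5] → '[net]'.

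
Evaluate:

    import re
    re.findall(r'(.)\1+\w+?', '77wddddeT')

`\1` has to match the exact text group 1 already captured.
Walking the string: at [0:3] match '77w', group 1 = '7'; at [3:8] match 'dddde', group 1 = 'd'.
One capturing group, so `findall` returns just the captured substring from each match — 2 in all.

['7', 'd']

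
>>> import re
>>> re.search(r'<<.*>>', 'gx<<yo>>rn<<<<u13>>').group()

'<<yo>>rn<<<<u13>>'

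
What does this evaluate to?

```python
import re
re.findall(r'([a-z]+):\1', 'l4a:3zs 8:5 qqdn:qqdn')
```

['qqdn']

The backreference `\1` re-matches whatever the first group consumed, character for character.
Matches: at [12:21] match 'qqdn:qqdn', group 1 = 'qqdn'.
With a single group, `findall` returns only what that group captured — 1 item.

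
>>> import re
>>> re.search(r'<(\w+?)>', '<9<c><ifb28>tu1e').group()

`re.search` scans for the first position where the pattern succeeds.
The match spans [2:5] → '<c>'.
Captured: group 1 = 'c'.

'<c>'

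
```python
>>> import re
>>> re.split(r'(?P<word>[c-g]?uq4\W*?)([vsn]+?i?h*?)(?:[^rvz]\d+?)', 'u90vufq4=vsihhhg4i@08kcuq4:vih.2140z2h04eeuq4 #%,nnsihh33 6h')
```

['u90vufq4=vsihhhg4i@08k', 'cuq4:', 'vih', '140z2h04e', 'euq4 #%,', 'nnsih', '3 6h']

`re.split` interleaves the captured-group text with the surrounding fragments.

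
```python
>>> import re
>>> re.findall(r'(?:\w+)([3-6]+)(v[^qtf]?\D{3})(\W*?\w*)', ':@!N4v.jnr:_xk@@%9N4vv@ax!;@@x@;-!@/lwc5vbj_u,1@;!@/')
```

A non-greedy quantifier consumes as few characters as it can — just enough that the remainder of the pattern still matches from where it stops; whatever follows it matches normally.
`findall` packs the 3 group values into a tuple for every match.

[('4', 'v.jnr', ''), ('4', 'vv@ax', ''), ('5', 'vbj_u', '')]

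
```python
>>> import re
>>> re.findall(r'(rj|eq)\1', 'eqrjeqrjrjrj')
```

['rj']

After group 1 captures some text, `\1` only succeeds where that same text appears again.
Matches: at [6:10] match 'rjrj', group 1 = 'rj'.
One capturing group, so `findall` returns just the captured substring from the one match — 1 in all.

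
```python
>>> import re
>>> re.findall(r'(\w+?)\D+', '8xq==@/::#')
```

The pattern matches one or more of a word character (lazy) (captured); then one or more of a non-digit.
Lazy quantifiers expand one character at a time until the remainder of the pattern can match.
Walking the string: at [0:10] match '8xq==@/::#', group 1 = '8'.
With a single group, `findall` returns only what that group captured — 1 item.

['8']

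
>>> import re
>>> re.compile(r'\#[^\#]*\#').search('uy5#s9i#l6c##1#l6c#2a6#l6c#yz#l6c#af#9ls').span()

`re.search` tries every starting position until one works.
The match spans [3:8] → '#s9i#'.

(3, 8)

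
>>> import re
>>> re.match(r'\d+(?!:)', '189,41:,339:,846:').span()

`match` is anchored at position 0; if the pattern doesn't fit there, it returns None.
The match spans [0:3] → '189'.

(0, 3)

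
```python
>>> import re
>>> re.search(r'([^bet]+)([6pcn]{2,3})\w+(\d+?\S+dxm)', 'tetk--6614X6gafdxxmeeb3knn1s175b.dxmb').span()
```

(3, 36)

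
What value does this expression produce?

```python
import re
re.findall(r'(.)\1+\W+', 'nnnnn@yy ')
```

['n', 'y']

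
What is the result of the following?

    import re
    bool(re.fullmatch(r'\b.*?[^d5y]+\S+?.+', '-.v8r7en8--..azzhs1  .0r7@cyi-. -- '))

False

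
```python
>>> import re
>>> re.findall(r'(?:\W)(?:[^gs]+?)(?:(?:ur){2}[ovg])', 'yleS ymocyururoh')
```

The pattern matches a non-word character (non-capturing group); then one or more of any character except [gs] (lazy) (non-capturing group); then the literal 'ur' repeated 2 times, then one of [ovg] (non-capturing group).
Walking the string: at [4:15] → ' ymocyururo'.
`findall` yields the raw match text (1 of them) because the pattern has no groups.

[' ymocyururo']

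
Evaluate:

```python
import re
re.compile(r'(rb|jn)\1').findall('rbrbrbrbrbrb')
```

['rb', 'rb', 'rb']

The backreference `\1` re-matches whatever the first group consumed, character for character.
Walking the string: at [0:4] match 'rbrb', group 1 = 'rb'; at [4:8] match 'rbrb', group 1 = 'rb'; at [8:12] match 'rbrb', group 1 = 'rb'.
`findall` collects group 1 from each match (3 total).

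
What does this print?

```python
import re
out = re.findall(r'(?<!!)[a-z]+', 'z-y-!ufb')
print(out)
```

['z', 'y', 'fb']

`(?!…)`/`(?<!…)` only lets a position through if the neighbouring text does NOT match; no characters are consumed.
Walking the string: at [0:1] → 'z'; at [2:3] → 'y'; at [6:8] → 'fb'.
Since nothing is captured, `findall` lists the 3 matched substrings directly.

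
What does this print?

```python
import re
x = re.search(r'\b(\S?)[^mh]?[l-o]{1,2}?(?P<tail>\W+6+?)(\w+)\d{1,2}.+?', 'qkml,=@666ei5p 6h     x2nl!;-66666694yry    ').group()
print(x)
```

The match spans [0:14] → 'qkml,=@666ei5p'.

qkml,=@666ei5p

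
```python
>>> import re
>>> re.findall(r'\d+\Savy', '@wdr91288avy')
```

['91288avy']

The pattern matches one or more of a digit; then a non-whitespace character, then the literal 'avy'.
Since nothing is captured, `findall` lists the 1 matched substring directly.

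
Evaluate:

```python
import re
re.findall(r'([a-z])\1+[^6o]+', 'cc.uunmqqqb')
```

['c']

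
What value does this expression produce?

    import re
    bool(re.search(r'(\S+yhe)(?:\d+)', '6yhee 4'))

Here no position works, so the call returns None, and `bool(None)` is False.

False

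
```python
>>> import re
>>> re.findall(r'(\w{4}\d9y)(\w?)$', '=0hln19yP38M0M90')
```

With 2 capturing groups, `findall` returns a 2-tuple per match.
Nothing in the string satisfies the pattern, so the list is empty.

[]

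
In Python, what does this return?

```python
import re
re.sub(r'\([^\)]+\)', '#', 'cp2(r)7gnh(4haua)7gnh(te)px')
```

'cp2#7gnh#7gnh#px'

Every occurrence is swapped for '#'.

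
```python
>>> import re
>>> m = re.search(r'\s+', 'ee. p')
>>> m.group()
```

' '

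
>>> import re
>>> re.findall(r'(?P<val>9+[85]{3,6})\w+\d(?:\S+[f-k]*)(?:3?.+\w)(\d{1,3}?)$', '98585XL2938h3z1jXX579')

The pattern matches one or more of a literal '9', then 3 to 6 of one of [85] (captured as 'val'); then one or more of a word character, then a digit; then one or more of a non-whitespace character, then zero or more of a character in [f-k] (non-capturing group); then optionally a literal '3', then one or more of any character, then a word character (non-capturing group); then 1 to 3 of a digit (lazy) (captured); then anchored at the end.
Scanning left to right: at [0:21] match '98585XL2938h3z1jXX579', groups = ('98585', '9').
Multiple groups make `findall` return tuples — one 2-tuple for the one match.

[('98585', '9')]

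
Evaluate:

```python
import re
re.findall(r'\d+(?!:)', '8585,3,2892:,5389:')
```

['8585', '3', '289', '538']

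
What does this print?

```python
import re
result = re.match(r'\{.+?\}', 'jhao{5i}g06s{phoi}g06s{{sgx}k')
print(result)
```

None

With `match`, the pattern is implicitly anchored at the beginning.
Here the string doesn't start with a match, so the call returns None.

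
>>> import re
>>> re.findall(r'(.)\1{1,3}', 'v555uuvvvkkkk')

['5', 'u', 'v', 'k']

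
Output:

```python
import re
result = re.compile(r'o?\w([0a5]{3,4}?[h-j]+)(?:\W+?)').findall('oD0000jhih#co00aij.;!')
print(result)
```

Pattern: optionally a literal 'o'; then a word character; then 3 to 4 of one of [0a5] (lazy), then one or more of a character in [h-j] (captured); then one or more of a non-word character (lazy) (non-capturing group).
Walking the string: at [0:11] match 'oD0000jhih#', group 1 = '0000jhih'; at [12:19] match 'o00aij.', group 1 = '00aij'.
With a single group, `findall` returns only what that group captured — 2 items.

['0000jhih', '00aij']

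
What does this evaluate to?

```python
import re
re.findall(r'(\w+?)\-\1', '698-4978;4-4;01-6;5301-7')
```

`\1` is not a pattern — it's the concrete string captured by group 1, re-applied verbatim.
`findall` collects group 1 from the one match (1 total).

['4']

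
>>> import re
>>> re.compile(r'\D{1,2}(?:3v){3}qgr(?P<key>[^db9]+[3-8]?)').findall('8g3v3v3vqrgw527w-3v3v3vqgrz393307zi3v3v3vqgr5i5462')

['z3', '5i5462']

The pattern matches 1 to 2 of a non-digit, then the literal '3v' repeated 3 times, then the literal 'qgr'; then one or more of any character except [db9], then optionally a character in [3-8] (captured as 'key').
Matches: at [15:28] match 'w-3v3v3vqgrz3', group 1 = 'z3'; at [33:50] match 'zi3v3v3vqgr5i5462', group 1 = '5i5462'.
`findall` collects group 1 from each match (2 total).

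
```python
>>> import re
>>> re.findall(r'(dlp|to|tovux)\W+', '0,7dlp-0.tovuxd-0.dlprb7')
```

Scanning left to right: at [3:7] match 'dlp-', group 1 = 'dlp'.
Because there's exactly one group, `findall` drops the full match and keeps group 1 from the one hit.

['dlp']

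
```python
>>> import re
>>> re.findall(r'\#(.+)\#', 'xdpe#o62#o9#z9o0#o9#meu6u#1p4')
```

With a single group, `findall` returns only what that group captured — 1 item.

['o62#o9#z9o0#o9#meu6u']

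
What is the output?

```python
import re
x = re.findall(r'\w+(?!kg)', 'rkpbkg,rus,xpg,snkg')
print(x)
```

['rkpbkg', 'rus', 'xpg', 'snkg']

The negative lookahead/lookbehind blocks any match where the forbidden context is present.
Matches: at [0:6] → 'rkpbkg'; at [7:10] → 'rus'; at [11:14] → 'xpg'; at [15:19] → 'snkg'.
No capturing groups, so `findall` returns the 4 full match strings.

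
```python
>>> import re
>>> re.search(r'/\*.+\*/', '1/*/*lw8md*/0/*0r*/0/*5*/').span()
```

The match spans [1:25] → '/*/*lw8md*/0/*0r*/0/*5*/'.

(1, 25)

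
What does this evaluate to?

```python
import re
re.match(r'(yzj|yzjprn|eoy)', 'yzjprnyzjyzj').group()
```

'yzj'

Alternation tries branches left to right and keeps the first one that lets the overall match succeed at that position.
`re.match` only tries the pattern at the start of the string.
The match spans [0:3] → 'yzj'.
Captured: group 1 = 'yzj'.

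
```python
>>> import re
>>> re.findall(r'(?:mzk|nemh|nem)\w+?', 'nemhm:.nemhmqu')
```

Alternation isn't longest-match — the leftmost alternative that fits at this position is chosen.
Matches: at [0:5] → 'nemhm'; at [7:12] → 'nemhm'.
`findall` yields the raw match text (2 of them) because the pattern has no groups.

['nemhm', 'nemhm']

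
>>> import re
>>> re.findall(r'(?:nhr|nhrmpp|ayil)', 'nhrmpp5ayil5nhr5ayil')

Alternation isn't longest-match — the leftmost alternative that fits at this position is chosen.
`findall` yields the raw match text (4 of them) because the pattern has no groups.

['nhr', 'ayil', 'nhr', 'ayil']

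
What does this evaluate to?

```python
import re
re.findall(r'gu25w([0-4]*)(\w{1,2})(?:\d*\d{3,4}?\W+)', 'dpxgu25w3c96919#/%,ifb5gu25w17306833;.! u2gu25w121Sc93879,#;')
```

This matches the literal 'gu2', then the literal '5w'; then zero or more of a character in [0-4] (captured); then 1 to 2 of a word character (captured); then zero or more of a digit, then 3 to 4 of a digit (lazy), then one or more of a non-word character (non-capturing group).
Matches: at [3:19] match 'gu25w3c96919#/%,', groups = ('3', 'c9'); at [23:40] match 'gu25w17306833;.! ', groups = ('1', '73'); at [42:60] match 'gu25w121Sc93879,#;', groups = ('121', 'Sc').
`findall` packs the 2 group values into a tuple for every match.

[('3', 'c9'), ('1', '73'), ('121', 'Sc')]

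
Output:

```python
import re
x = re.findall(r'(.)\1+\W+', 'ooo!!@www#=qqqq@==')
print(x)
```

['o', 'w', 'q']

The backreference `\1` re-matches whatever the first group consumed, character for character.
Matches: at [0:6] match 'ooo!!@', group 1 = 'o'; at [6:11] match 'www#=', group 1 = 'w'; at [11:18] match 'qqqq@==', group 1 = 'q'.
`findall` collects group 1 from each match (3 total).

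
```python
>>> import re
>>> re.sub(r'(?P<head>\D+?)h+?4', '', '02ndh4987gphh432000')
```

Every occurrence is swapped for ''.

'0298732000'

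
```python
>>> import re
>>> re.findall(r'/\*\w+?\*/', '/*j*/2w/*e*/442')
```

Matches: at [0:5] → '/*j*/'; at [7:12] → '/*e*/'.
`findall` yields the raw match text (2 of them) because the pattern has no groups.

['/*j*/', '/*e*/']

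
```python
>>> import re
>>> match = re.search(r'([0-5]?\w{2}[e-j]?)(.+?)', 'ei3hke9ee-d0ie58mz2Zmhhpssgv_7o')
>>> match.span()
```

The pattern matches optionally a character in [0-5], then exactly 2 of a word character, then optionally a character in [e-j] (captured); then one or more of any character (lazy) (captured).
Because the quantifier is non-greedy, it stops expanding at the earliest point where the rest of the pattern can succeed.
`re.search` tries every starting position until one works.
The match spans [0:3] → 'ei3'.
Captured: group 1 = 'ei', group 2 = '3'.

(0, 3)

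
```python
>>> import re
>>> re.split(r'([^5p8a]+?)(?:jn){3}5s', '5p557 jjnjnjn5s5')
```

['5p55', '7 j', '5']

Pattern: one or more of any character except [5p8a] (lazy) (captured); then the literal 'jn' repeated 3 times, then the literal '5s'.
Matches to split on: at [4:15] → '7 jjnjnjn5s'.
With a capturing group present, the delimiter's captured portion is kept in the result list.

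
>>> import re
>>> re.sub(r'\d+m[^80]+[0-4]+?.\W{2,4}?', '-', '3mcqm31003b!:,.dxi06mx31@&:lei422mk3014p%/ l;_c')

Pattern: one or more of a digit, then a literal 'm'; then one or more of any character except [80]; then one or more of a character in [0-4] (lazy), then any character, then 2 to 4 of a non-word character (lazy).
A `+?`/`*?`/`{m,n}?` starts at its minimum and grows only as far as needed for what follows to match.
Matches: at [0:13] → '3mcqm31003b!:'; at [18:42] → '06mx31@&:lei422mk3014p%/'.
`sub` substitutes '-' at each match site.

'-,.dxi- l;_c'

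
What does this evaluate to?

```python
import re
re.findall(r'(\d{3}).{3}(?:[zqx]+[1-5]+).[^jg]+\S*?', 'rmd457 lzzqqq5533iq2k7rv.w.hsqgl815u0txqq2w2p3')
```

['457', '815']

A `+?`/`*?`/`{m,n}?` starts at its minimum and grows only as far as needed for what follows to match.
One capturing group, so `findall` returns just the captured substring from each match — 2 in all.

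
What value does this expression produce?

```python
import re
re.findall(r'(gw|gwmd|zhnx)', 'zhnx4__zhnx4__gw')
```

Matches: at [0:4] match 'zhnx', group 1 = 'zhnx'; at [7:11] match 'zhnx', group 1 = 'zhnx'; at [14:16] match 'gw', group 1 = 'gw'.
Because there's exactly one group, `findall` drops the full match and keeps group 1 from each hit.

['zhnx', 'zhnx', 'gw']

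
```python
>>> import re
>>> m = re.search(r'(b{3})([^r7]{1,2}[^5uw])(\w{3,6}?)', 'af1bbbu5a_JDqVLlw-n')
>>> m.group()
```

'bbbu5a_JD'

This matches exactly 3 of a literal 'b' (captured); then 1 to 2 of any character except [r7], then any character except [5uw] (captured); then 3 to 6 of a word character (lazy) (captured).
With the lazy modifier that quantifier settles for the fewest repetitions that let the rest of the pattern succeed (the atoms after it are unaffected and can still be greedy).
Unlike `match`, `search` isn't anchored — it looks for the pattern anywhere in the string.
The match spans [3:12] → 'bbbu5a_JD'.
Captured: group 1 = 'bbb', group 2 = 'u5a', group 3 = '_JD'.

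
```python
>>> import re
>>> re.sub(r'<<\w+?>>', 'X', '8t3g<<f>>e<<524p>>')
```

Matches: at [4:9] → '<<f>>'; at [10:18] → '<<524p>>'.
Every occurrence is swapped for 'X'.

'8t3gXeX'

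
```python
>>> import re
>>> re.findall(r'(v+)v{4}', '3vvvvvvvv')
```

['vvvv']

Pattern: one or more of a literal 'v' (captured); then exactly 4 of a literal 'v'.
Matches: at [1:9] match 'vvvvvvvv', group 1 = 'vvvv'.
With a single group, `findall` returns only what that group captured — 1 item.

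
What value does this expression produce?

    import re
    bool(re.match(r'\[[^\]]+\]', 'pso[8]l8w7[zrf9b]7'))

False

With `match`, the pattern is implicitly anchored at the beginning.
Here the string doesn't start with a match, so the call returns None, and `bool(None)` is False.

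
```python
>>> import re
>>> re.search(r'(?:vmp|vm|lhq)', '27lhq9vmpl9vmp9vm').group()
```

'lhq'

The match spans [2:5] → 'lhq'.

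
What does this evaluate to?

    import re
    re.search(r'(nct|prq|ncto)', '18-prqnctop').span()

`re.search` scans for the first position where the pattern succeeds.
The match spans [3:6] → 'prq'.
Captured: group 1 = 'prq'.

(3, 6)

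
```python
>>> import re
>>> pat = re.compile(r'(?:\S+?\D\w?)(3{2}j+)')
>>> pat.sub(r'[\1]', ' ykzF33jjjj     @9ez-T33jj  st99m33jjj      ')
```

' [33jjjj]     [33jj]  [33jjj]      '

This matches one or more of a non-whitespace character (lazy), then a non-digit, then optionally a word character (non-capturing group); then exactly 2 of the literal '3', then one or more of a literal 'j' (captured).
The replacement refers to a captured group, so each match is rewritten using its own captured text.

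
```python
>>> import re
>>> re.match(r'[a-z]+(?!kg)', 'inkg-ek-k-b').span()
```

(0, 4)

The negative lookaround is zero-width — it rules out positions where the adjacent text would match, without consuming anything.
With `match`, the pattern is implicitly anchored at the beginning.
The match spans [0:4] → 'inkg'.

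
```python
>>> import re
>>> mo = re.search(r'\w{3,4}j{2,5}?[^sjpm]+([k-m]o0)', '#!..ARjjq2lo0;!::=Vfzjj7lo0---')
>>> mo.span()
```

This matches 3 to 4 of a word character, then 2 to 5 of a literal 'j' (lazy), then one or more of any character except [sjpm]; then a character in [k-m], then the literal 'o0' (captured).
The match spans [18:27] → 'Vfzjj7lo0'.

(18, 27)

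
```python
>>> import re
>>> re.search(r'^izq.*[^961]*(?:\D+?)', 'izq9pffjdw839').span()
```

(0, 10)

The match spans [0:10] → 'izq9pffjdw'.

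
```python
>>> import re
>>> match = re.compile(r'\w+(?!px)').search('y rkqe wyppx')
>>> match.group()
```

The negative lookaround is zero-width — it rules out positions where the adjacent text would match, without consuming anything.
`re.search` scans for the first position where the pattern succeeds.
The match spans [0:1] → 'y'.

'y'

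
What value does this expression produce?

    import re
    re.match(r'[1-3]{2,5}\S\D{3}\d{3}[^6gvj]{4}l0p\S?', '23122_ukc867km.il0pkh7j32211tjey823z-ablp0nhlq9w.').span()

`match` is anchored at position 0; if the pattern doesn't fit there, it returns None.
The match spans [0:20] → '23122_ukc867km.il0pk'.

(0, 20)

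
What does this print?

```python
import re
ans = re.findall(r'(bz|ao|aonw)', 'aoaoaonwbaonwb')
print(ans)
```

['ao', 'ao', 'ao', 'ao']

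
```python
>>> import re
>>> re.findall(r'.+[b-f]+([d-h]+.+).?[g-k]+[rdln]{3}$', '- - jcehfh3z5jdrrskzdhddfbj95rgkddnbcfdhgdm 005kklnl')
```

['hgdm 005k']

This matches one or more of any character, then one or more of a character in [b-f]; then one or more of a character in [d-h], then one or more of any character (captured); then optionally any character, then one or more of a character in [g-k], then exactly 3 of one of [rdln]; then anchored at the end.
Matches: at [0:52] match '- - jcehfh3z5jdrrskzdhddfbj95rgkddnbcfdhgdm 005kklnl', group 1 = 'hgdm 005k'.
`findall` collects group 1 from the one match (1 total).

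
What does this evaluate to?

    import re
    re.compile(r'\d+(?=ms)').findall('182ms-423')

['182']

The `(?=…)`/`(?<=…)` assertion just peeks at neighbouring text; it doesn't advance the match position.
Scanning left to right: at [0:3] → '182'.
`findall` yields the raw match text (1 of them) because the pattern has no groups.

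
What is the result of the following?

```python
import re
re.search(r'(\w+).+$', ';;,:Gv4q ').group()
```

'Gv4q '

This matches one or more of a word character (captured); then one or more of any character; then anchored at the end.
`re.search` tries every starting position until one works.
The match spans [4:9] → 'Gv4q '.
Captured: group 1 = 'Gv4q'.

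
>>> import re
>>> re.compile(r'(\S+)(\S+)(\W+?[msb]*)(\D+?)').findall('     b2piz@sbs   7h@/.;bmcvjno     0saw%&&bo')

With the lazy modifier that quantifier settles for the fewest repetitions that let the rest of the pattern succeed (the atoms after it are unaffected and can still be greedy).
`findall` packs the 4 group values into a tuple for every match.

[('b2piz@sb', 's', ' ', ' '), ('7h@/.;bmcvjn', 'o', ' ', ' '), ('0saw%', '&', '&b', 'o')]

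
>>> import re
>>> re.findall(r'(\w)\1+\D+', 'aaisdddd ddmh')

`\1` is not a pattern — it's the concrete string captured by group 1, re-applied verbatim.
Walking the string: at [0:13] match 'aaisdddd ddmh', group 1 = 'a'.
`findall` collects group 1 from the one match (1 total).

['a']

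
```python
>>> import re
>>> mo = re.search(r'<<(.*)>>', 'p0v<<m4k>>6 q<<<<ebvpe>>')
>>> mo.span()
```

(3, 24)

Unlike `match`, `search` isn't anchored — it looks for the pattern anywhere in the string.
The match spans [3:24] → '<<m4k>>6 q<<<<ebvpe>>'.
Captured: group 1 = 'm4k>>6 q<<<<ebvpe'.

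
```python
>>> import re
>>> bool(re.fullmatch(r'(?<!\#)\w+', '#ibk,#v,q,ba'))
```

False

`re.fullmatch` is like wrapping the pattern in `^…$` (in single-line mode).
Here there's no way to consume every character, so the call returns None, and `bool(None)` is False.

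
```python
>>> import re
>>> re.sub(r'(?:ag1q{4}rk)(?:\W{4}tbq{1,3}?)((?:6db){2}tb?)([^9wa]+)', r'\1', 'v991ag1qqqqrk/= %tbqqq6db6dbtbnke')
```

The pattern matches the literal 'ag1', then exactly 4 of a literal 'q', then the literal 'rk' (non-capturing group); then exactly 4 of a non-word character, then the literal 'tb', then 1 to 3 of a literal 'q' (lazy) (non-capturing group); then the literal '6db' repeated 2 times, then a literal 't', then optionally the literal 'b' (captured); then one or more of any character except [9wa] (captured).
Matches: at [4:33] → 'ag1qqqqrk/= %tbqqq6db6dbtbnke'.
`\1` in the replacement pulls in group 1's text for each match.

'v9916db6dbtb'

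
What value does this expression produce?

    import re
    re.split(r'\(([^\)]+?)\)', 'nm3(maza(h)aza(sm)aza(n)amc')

Because the pattern has a capturing group, `split` also inserts each captured text between the pieces.

['nm3', 'maza(h', 'aza', 'sm', 'aza', 'n', 'amc']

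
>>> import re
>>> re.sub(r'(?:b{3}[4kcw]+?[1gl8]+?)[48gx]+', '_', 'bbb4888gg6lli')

'_6lli'

The pattern matches exactly 3 of a literal 'b', then one or more of one of [4kcw] (lazy), then one or more of one of [1gl8] (lazy) (non-capturing group); then one or more of one of [48gx].
Matches: at [0:9] → 'bbb4888gg'.
Each match is replaced by '_'.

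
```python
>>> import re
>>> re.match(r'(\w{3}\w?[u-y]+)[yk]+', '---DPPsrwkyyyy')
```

`match` is anchored at position 0; if the pattern doesn't fit there, it returns None.
Here the string doesn't start with a match, so the call returns None.

None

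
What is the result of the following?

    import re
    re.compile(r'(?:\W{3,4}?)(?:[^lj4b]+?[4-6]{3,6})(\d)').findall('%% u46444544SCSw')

The pattern matches 3 to 4 of a non-word character (lazy) (non-capturing group); then one or more of any character except [lj4b] (lazy), then 3 to 6 of a character in [4-6] (non-capturing group); then a digit (captured).
Scanning left to right: at [0:11] match '%% u4644454', group 1 = '4'.
`findall` collects group 1 from the one match (1 total).

['4']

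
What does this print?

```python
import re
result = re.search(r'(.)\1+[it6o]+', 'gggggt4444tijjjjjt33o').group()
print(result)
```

gggggt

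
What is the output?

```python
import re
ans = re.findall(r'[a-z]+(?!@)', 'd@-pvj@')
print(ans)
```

['pv']

Because the assertion is negative and zero-width, positions next to the forbidden text are skipped.
With no groups in the pattern, `findall` gives back each whole match — 1 here.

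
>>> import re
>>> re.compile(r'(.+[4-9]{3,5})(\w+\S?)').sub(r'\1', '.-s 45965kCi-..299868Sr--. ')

'.-s 45965kCi-..299868-. '

The pattern matches one or more of any character, then 3 to 5 of a character in [4-9] (captured); then one or more of a word character, then optionally a non-whitespace character (captured).
Matches: at [0:24] → '.-s 45965kCi-..299868Sr-'.
The replacement refers to a captured group, so each match is rewritten using its own captured text.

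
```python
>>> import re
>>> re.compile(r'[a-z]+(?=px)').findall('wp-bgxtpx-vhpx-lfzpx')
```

The `(?=…)`/`(?<=…)` assertion just peeks at neighbouring text; it doesn't advance the match position.
`findall` yields the raw match text (3 of them) because the pattern has no groups.

['bgxt', 'vh', 'lfz']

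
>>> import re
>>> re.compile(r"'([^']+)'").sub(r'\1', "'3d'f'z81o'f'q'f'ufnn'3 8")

Matches: at [0:4] → "'3d'"; at [5:11] → "'z81o'"; at [12:15] → "'q'"; at [16:22] → "'ufnn'".
The replacement refers to a captured group, so each match is rewritten using its own captured text.

'3dfz81ofqfufnn3 8'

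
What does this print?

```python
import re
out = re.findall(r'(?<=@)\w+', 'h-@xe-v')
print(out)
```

Lookahead/lookbehind check context without consuming it, so the matched span excludes the asserted characters.
Scanning left to right: at [3:5] → 'xe'.
Since nothing is captured, `findall` lists the 1 matched substring directly.

['xe']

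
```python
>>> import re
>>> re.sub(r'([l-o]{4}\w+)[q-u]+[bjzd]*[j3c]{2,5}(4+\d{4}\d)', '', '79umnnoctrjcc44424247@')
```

'79u@'

This matches exactly 4 of a character in [l-o], then one or more of a word character (captured); then one or more of a character in [q-u], then zero or more of one of [bjzd], then 2 to 5 of one of [j3c]; then one or more of the literal '4', then exactly 4 of a digit, then a digit (captured).
Matches: at [3:21] → 'mnnoctrjcc44424247'.
Each match is replaced by ''.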